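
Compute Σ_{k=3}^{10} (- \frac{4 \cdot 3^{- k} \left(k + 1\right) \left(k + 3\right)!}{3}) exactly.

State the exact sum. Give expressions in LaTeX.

Σ = -1434955840/729

Step 1: r(k) = (k + 2)*(k + 4)/(3*(k + 1)).
Gosper form: A/B · C(k+1)/C(k) with A=k/3 + 4/3, B=1, C=k + 1.
Set up (k/3 + 4/3)·f(k+1) − (1)·f(k) − (k + 1) = 0.
deg f ≤ 0 (via 1,0,1).
Coefficient equations give f(k) = 3.
R(k) = B(k−1)·f(k)/C(k) = 3/(k + 1); s_k = R·t_k = -4*factorial(k + 3)/3**k.
s_(k+1) − s_k = -4*(k + 1)*factorial(k + 3)/(3*3**k) = t_k.
Evaluate s at k=11 and k=3: -1435033600/729 and -320/3; difference -1434955840/729.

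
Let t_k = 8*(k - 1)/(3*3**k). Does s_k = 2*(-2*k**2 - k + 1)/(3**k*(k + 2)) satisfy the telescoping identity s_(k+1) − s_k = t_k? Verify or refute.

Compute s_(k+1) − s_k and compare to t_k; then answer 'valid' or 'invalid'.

s_(k+1) = 2*(-k - 2*(k + 1)**2)/(3*3**k*(k + 3))
s_(k+1) − s_k = 2*(4*k**3 + 12*k**2 - 6*k - 13)/(3*3**k*(k**2 + 5*k + 6))
(s_(k+1) − s_k) − t_k = 2*(-4*k**2 - 10*k + 11)/(3*3**k*(k**2 + 5*k + 6))

Invalid: residual 2*(-4*k**2 - 10*k + 11)/(3*3**k*(k**2 + 5*k + 6)) ≠ 0.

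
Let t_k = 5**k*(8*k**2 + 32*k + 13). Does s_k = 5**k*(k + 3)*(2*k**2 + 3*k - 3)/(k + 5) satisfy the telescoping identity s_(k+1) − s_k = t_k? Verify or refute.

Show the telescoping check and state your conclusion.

s_(k+1) = 5**(k + 1)*(k + 4)*(3*k + 2*(k + 1)**2)/(k + 6)
s_(k+1) − s_k = 5**k*(8*k**4 + 104*k**3 + 465*k**2 + 763*k + 254)/(k**2 + 11*k + 30)
(s_(k+1) − s_k) − t_k = 5**k*(-16*k**3 - 140*k**2 - 340*k - 136)/(k**2 + 11*k + 30)

Invalid: residual 5**k*(-16*k**3 - 140*k**2 - 340*k - 136)/(k**2 + 11*k + 30) ≠ 0.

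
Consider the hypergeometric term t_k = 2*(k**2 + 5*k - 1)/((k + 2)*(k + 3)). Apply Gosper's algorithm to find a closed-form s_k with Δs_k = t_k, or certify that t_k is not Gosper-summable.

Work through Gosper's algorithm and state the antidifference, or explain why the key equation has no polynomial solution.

Ratio r(k) = (k + 2)*(5*k + (k + 1)**2 + 4)/((k + 4)*(k**2 + 5*k - 1)).
Take A(k)=k + 2, B(k)=k + 4, C(k)=k**2 + 5*k - 1.
f must satisfy (k + 2)·f(k+1) − (k + 3)·f(k) = k**2 + 5*k - 1.
d = 2 from the (1,1,2) case.
Match coefficients ⇒ f(k) = k*(2*k - 3)/2.
Certificate R = B(k−1)f/C = k*(k + 3)*(2*k - 3)/(2*(k**2 + 5*k - 1)) gives s_k = k*(2*k - 3)/(k + 2).
Δs = 2*(k**2 + 5*k - 1)/(k**2 + 5*k + 6), as required.

s_k = k*(2*k - 3)/(k + 2)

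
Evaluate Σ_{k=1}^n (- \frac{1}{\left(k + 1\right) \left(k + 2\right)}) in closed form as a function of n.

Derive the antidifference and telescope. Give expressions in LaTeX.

S(n) = - \frac{n}{2 n + 4}

Step 1: r(k) = (k + 1)/(k + 3).
A = k + 1, B = k + 3, C = 1.
Need (k + 1)·f(k+1) − (k + 2)·f(k) = 1.
d = 1 from the (1,1,0) case.
Solving with deg f ≤ 1: f(k) = k.
Certificate R = B(k−1)f/C = k*(k + 2) gives s_k = -k/(k + 1).
Δs = -1/(k**2 + 3*k + 2), as required.
Evaluate: s_(n+1) = (-n - 1)/(n + 2); subtract s_(1) = -1/2 ⇒ S(n) = -n/(2*n + 4).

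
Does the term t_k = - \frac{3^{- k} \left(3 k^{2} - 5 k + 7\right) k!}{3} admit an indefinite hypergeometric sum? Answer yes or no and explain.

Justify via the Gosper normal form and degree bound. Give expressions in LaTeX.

Yes. s_k = - 3^{- k} \left(3 k - 2\right) k!.

Step 1: r(k) = (k + 1)*(-5*k + 3*(k + 1)**2 + 2)/(3*(3*k**2 - 5*k + 7)).
A = k/3 + 1/3, B = 1, C = k**2 - 5*k/3 + 7/3.
Solve (k/3 + 1/3)·f(k+1) − (1)·f(k) = k**2 - 5*k/3 + 7/3.
Degrees (1,0,2) ⇒ d ≤ 1.
Solving with deg f ≤ 1: f(k) = 3*k - 2.
Then R = B(k−1)f/C = 3*(3*k - 2)/(3*k**2 - 5*k + 7), so s_k = R(k)·t_k = -(3*k - 2)*factorial(k)/3**k.
Check: Δs_k = -(3*k**2 - 5*k + 7)*factorial(k)/(3*3**k). ✓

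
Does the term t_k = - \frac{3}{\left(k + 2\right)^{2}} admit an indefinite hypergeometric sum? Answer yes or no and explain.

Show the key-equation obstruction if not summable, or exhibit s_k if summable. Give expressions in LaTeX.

Ratio r(k) = (k + 2)**2/(k + 3)**2.
Factor: A=k**2 + 4*k + 4; B=k**2 + 6*k + 9; C=1.
Key eq: (k**2 + 4*k + 4)·f(k+1) = (k**2 + 4*k + 4)·f(k) + (1).
deg f ≤ 0 (via 2,2,0).
f = c0 ⇒ A·f(k+1) − B(k−1)·f(k) − C = -1. The system {-1 = 0} is inconsistent; no antidifference.

No — key equation has no polynomial f.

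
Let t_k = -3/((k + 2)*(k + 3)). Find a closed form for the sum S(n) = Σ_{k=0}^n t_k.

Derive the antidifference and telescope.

r(k) = (k + 2)/(k + 4) after simplifying.
Normal form (A,B,C) = (k + 2, k + 4, 1).
f must satisfy (k + 2)·f(k+1) − (k + 3)·f(k) = 1.
Degrees (1,1,0) ⇒ d ≤ 1.
Coefficient equations give f(k) = k/2.
So s_k = (B(k−1)f/C)·t_k = (k*(k + 3)/2)·t_k = -3*k/(2*k + 4).
Δs = -3/(k**2 + 5*k + 6), as required.
Evaluate: s_(n+1) = 3*(-n - 1)/(2*(n + 3)); subtract s_(0) = 0 ⇒ S(n) = 3*(-n - 1)/(2*(n + 3)).

S(n) = 3*(-n - 1)/(2*(n + 3))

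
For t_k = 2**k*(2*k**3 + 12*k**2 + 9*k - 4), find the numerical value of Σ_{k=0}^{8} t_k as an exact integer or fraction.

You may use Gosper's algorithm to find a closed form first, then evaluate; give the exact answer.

t_(k+1)/t_k = 2*(2*k**3 + 18*k**2 + 39*k + 19)/(2*k**3 + 12*k**2 + 9*k - 4).
Take A(k)=2, B(k)=1, C(k)=k**3 + 6*k**2 + 9*k/2 - 2.
Set up (2)·f(k+1) − (1)·f(k) − (k**3 + 6*k**2 + 9*k/2 - 2) = 0.
deg f ≤ 3 (via 0,0,3).
Solving with deg f ≤ 3: f(k) = (2*k**3 - 3*k - 2)/2.
R(k) = B(k−1)·f(k)/C(k) = (2*k**3 - 3*k - 2)/(2*k**3 + 12*k**2 + 9*k - 4); s_k = R·t_k = 2**k*(2*k**3 - 3*k - 2).
s_(k+1) − s_k = 2**k*(2*k**3 + 12*k**2 + 9*k - 4) = t_k.
Telescoping: Σ = s_(9) − s_(0) = 731648 − (-2) = 731650.

Σ = 731650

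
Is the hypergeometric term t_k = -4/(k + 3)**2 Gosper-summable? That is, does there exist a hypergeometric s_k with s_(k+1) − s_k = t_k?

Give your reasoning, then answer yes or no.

No — key equation has no polynomial f.

t_(k+1)/t_k = (k + 3)**2/(k + 4)**2.
Gosper form: A/B · C(k+1)/C(k) with A=k**2 + 6*k + 9, B=k**2 + 8*k + 16, C=1.
Solve (k**2 + 6*k + 9)·f(k+1) − (k**2 + 6*k + 9)·f(k) = 1.
From deg A=2, deg B=2, deg C=0: d=0.
f = c0 ⇒ A·f(k+1) − B(k−1)·f(k) − C = -1. The system {-1 = 0} is inconsistent; no antidifference.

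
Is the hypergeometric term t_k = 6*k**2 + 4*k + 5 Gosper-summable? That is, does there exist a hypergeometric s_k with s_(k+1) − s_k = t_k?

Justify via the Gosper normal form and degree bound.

Ratio r(k) = (6*k**2 + 16*k + 15)/(6*k**2 + 4*k + 5).
Normal form (A,B,C) = (1, 1, k**2 + 2*k/3 + 5/6).
f must satisfy (1)·f(k+1) − (1)·f(k) = k**2 + 2*k/3 + 5/6.
d = 3 from the (0,0,2) case.
Solving with deg f ≤ 3: f(k) = k*(2*k**2 - k + 4)/6.
R(k) = B(k−1)·f(k)/C(k) = k*(2*k**2 - k + 4)/(6*k**2 + 4*k + 5); s_k = R·t_k = k*(2*k**2 - k + 4).
s_(k+1) − s_k = 6*k**2 + 4*k + 5 = t_k.

Yes. s_k = k*(2*k**2 - k + 4).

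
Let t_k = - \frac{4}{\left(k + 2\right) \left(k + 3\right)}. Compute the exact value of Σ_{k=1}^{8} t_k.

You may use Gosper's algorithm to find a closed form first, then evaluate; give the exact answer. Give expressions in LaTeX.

r(k) = (k + 2)/(k + 4) after simplifying.
Gosper form: A/B · C(k+1)/C(k) with A=k + 2, B=k + 4, C=1.
Solve (k + 2)·f(k+1) − (k + 3)·f(k) = 1.
Bound: deg f ≤ 1.
Solve for f: f(k) = k/2 (degree 1 ≤ 1).
So s_k = (B(k−1)f/C)·t_k = (k*(k + 3)/2)·t_k = -2*k/(k + 2).
Δs = -4/(k**2 + 5*k + 6), as required.
Σ_(k=1)^(8) t_k = s_(9) − s_(1) = -18/11 − (-2/3) = -32/33.

Σ = -32/33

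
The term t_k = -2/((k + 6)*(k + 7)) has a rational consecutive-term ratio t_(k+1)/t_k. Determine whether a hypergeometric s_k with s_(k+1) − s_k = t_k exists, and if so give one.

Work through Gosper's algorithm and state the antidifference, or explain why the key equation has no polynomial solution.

s_k = -k/(3*k + 18)

Compute t_(k+1)/t_k: get (k + 6)/(k + 8).
Take A(k)=k + 6, B(k)=k + 8, C(k)=1.
Solve (k + 6)·f(k+1) − (k + 7)·f(k) = 1.
From deg A=1, deg B=1, deg C=0: d=1.
Solving with deg f ≤ 1: f(k) = k/6.
Then R = B(k−1)f/C = k*(k + 7)/6, so s_k = R(k)·t_k = -k/(3*k + 18).
Verify: -2/(k**2 + 13*k + 42) matches t_k.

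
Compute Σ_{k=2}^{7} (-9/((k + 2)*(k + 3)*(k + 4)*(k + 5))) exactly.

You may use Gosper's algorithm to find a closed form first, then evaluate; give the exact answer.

Σ = -1/44

t_(k+1)/t_k = (k + 2)/(k + 6).
So A=k + 2 and B=k + 6, with C=1.
Need (k + 2)·f(k+1) − (k + 5)·f(k) = 1.
From deg A=1, deg B=1, deg C=0: d=3.
Match coefficients ⇒ f(k) = k*(k**2 + 9*k + 26)/72.
So s_k = (B(k−1)f/C)·t_k = (k*(k + 5)*(k**2 + 9*k + 26)/72)·t_k = k*(-k**2 - 9*k - 26)/(8*(k + 2)*(k + 3)*(k + 4)).
Check: Δs_k = -9/(k**4 + 14*k**3 + 71*k**2 + 154*k + 120). ✓
Σ_(k=2)^(7) t_k = s_(8) − s_(2) = -27/220 − (-1/10) = -1/44.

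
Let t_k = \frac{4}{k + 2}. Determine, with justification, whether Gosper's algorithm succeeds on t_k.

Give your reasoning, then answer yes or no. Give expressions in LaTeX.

The ratio is (k + 2)/(k + 3).
Factor: A=k + 2; B=k + 3; C=1.
Set up (k + 2)·f(k+1) − (k + 2)·f(k) − (1) = 0.
From deg A=1, deg B=1, deg C=0: d=0.
Generic f = c0 gives residual -1; -1 = 0 cannot hold, so t_k is not Gosper-summable.

No — key equation has no polynomial f.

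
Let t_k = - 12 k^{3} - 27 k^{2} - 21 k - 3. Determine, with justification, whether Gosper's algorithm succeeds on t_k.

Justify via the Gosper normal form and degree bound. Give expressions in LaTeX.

The ratio is (4*k**3 + 21*k**2 + 37*k + 21)/(4*k**3 + 9*k**2 + 7*k + 1).
Take A(k)=1, B(k)=1, C(k)=k**3 + 9*k**2/4 + 7*k/4 + 1/4.
Need (1)·f(k+1) − (1)·f(k) = k**3 + 9*k**2/4 + 7*k/4 + 1/4.
d = 4 from the (0,0,3) case.
Coefficient equations give f(k) = k*(k**3 + k**2 - 1)/4.
R(k) = B(k−1)·f(k)/C(k) = k*(k**3 + k**2 - 1)/(4*k**3 + 9*k**2 + 7*k + 1); s_k = R·t_k = 3*k*(-k**3 - k**2 + 1).
s_(k+1) − s_k = -12*k**3 - 27*k**2 - 21*k - 3 = t_k.

Yes. s_k = 3 k \left(- k^{3} - k^{2} + 1\right).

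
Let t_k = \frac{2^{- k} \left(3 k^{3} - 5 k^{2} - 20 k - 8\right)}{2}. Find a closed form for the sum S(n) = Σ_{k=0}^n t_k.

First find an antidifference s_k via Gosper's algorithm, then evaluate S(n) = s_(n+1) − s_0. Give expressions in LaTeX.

S(n) = 2^{- n - 1} \left(- 2^{n + 3} - 3 n^{3} - 13 n^{2} - 14 n\right)

The ratio is (3*k**3 + 4*k**2 - 21*k - 30)/(2*(3*k**3 - 5*k**2 - 20*k - 8)).
Factor: A=1/2; B=1; C=k**3 - 5*k**2/3 - 20*k/3 - 8/3.
Key eq: (1/2)·f(k+1) = (1)·f(k) + (k**3 - 5*k**2/3 - 20*k/3 - 8/3).
deg f ≤ 3 (via 0,0,3).
Solving with deg f ≤ 3: f(k) = -2*(k - 1)*(k + 1)*(3*k + 4)/3.
Then R = B(k−1)f/C = -2*(k - 1)*(k + 1)*(3*k + 4)/(3*k**3 - 5*k**2 - 20*k - 8), so s_k = R(k)·t_k = (-3*k**3 - 4*k**2 + 3*k + 4)/2**k.
Check: Δs_k = (3*k**3 - 5*k**2 - 20*k - 8)/(2*2**k). ✓
Evaluate: s_(n+1) = 2**(-n - 1)*n*(-3*n**2 - 13*n - 14); subtract s_(0) = 4 ⇒ S(n) = 2**(-n - 1)*(-2**(n + 3) - 3*n**3 - 13*n**2 - 14*n).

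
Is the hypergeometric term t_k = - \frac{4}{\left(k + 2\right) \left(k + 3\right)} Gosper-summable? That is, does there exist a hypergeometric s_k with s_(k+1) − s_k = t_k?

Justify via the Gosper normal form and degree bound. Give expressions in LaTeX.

Yes. s_k = - \frac{2 k}{k + 2}.

r(k) = (k + 2)/(k + 4) after simplifying.
Factor: A=k + 2; B=k + 4; C=1.
f must satisfy (k + 2)·f(k+1) − (k + 3)·f(k) = 1.
deg f ≤ 1 (via 1,1,0).
Coefficient equations give f(k) = k/2.
Then R = B(k−1)f/C = k*(k + 3)/2, so s_k = R(k)·t_k = -2*k/(k + 2).
s_(k+1) − s_k = -4/(k**2 + 5*k + 6) = t_k.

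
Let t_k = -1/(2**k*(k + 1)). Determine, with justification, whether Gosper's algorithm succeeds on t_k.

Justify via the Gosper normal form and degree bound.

Step 1: r(k) = (k + 1)/(2*(k + 2)).
Normal form (A,B,C) = (k/2 + 1/2, k + 2, 1).
Set up (k/2 + 1/2)·f(k+1) − (k + 1)·f(k) − (1) = 0.
Bound: deg f ≤ -1.
d = -1 < 0 ⇒ no nonzero polynomial f; not summable.

No. Not Gosper-summable.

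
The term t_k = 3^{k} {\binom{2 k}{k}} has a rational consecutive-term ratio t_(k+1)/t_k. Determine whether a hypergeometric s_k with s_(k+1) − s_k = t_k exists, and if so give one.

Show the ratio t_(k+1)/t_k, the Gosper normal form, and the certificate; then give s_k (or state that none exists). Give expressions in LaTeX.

none — t_k is not Gosper-summable

Step 1: r(k) = 6*(2*k + 1)/(k + 1).
A = 12*k + 6, B = k + 1, C = 1.
Set up (12*k + 6)·f(k+1) − (k)·f(k) − (1) = 0.
d = -1 from the (1,1,0) case.
d = -1 < 0 ⇒ no nonzero polynomial f; not summable.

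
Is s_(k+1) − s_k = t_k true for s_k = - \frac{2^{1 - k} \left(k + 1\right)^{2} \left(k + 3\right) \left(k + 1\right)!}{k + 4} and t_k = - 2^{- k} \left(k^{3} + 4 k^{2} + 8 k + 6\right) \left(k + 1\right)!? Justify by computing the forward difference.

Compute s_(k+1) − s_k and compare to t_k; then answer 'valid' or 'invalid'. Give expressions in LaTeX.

s_(k+1) = -(k + 2)**2*(k + 4)*factorial(k + 2)/(2**k*(k + 5))
s_(k+1) − s_k = -(k**5 + 12*k**4 + 56*k**3 + 136*k**2 + 180*k + 98)*factorial(k + 1)/(2**k*(k + 4)*(k + 5))
(s_(k+1) − s_k) − t_k = (k**4 + 8*k**3 + 22*k**2 + 34*k + 22)*factorial(k + 1)/(2**k*(k + 4)*(k + 5))

Invalid: residual \frac{2^{- k} \left(k^{4} + 8 k^{3} + 22 k^{2} + 34 k + 22\right) \left(k + 1\right)!}{\left(k + 4\right) \left(k + 5\right)} ≠ 0.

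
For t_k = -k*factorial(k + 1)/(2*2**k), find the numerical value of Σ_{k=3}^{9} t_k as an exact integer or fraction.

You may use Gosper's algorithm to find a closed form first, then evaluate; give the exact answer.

r(k) = (k + 1)*(k + 2)/(2*k) after simplifying.
Gosper form: A/B · C(k+1)/C(k) with A=k/2 + 1, B=1, C=k.
Key eq: (k/2 + 1)·f(k+1) = (1)·f(k) + (k).
From deg A=1, deg B=0, deg C=1: d=0.
A polynomial solution: f(k) = 2.
Certificate R = B(k−1)f/C = 2/k gives s_k = -factorial(k + 1)/2**k.
Verify: -k*factorial(k + 1)/(2*2**k) matches t_k.
Σ_(k=3)^(9) t_k = s_(10) − s_(3) = -155925/4 − (-3) = -155913/4.

Σ = -155913/4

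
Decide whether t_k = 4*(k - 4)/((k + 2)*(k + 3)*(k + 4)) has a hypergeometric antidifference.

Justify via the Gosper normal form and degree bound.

Yes. s_k = 2*k*(-k - 11)/(3*(k + 2)*(k + 3)).

Step 1: r(k) = (k - 3)*(k + 2)/((k - 4)*(k + 5)).
Factor: A=k + 2; B=k + 5; C=k - 4.
f must satisfy (k + 2)·f(k+1) − (k + 4)·f(k) = k - 4.
Bound: deg f ≤ 2.
Solve for f: f(k) = -k*(k + 11)/6 (degree 2 ≤ 2).
Then R = B(k−1)f/C = -k*(k + 4)*(k + 11)/(6*(k - 4)), so s_k = R(k)·t_k = 2*k*(-k - 11)/(3*(k + 2)*(k + 3)).
Check: Δs_k = 4*(k - 4)/(k**3 + 9*k**2 + 26*k + 24). ✓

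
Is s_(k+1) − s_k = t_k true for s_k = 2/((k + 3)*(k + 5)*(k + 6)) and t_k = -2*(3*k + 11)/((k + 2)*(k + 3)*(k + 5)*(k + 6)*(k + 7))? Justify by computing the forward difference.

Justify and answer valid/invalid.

s_(k+1) = 2/((k + 4)*(k + 6)*(k + 7))
s_(k+1) − s_k = 2*(-3*k - 13)/(k**5 + 25*k**4 + 245*k**3 + 1175*k**2 + 2754*k + 2520)
(s_(k+1) − s_k) − t_k = 4*(2*k + 9)/(k**6 + 27*k**5 + 295*k**4 + 1665*k**3 + 5104*k**2 + 8028*k + 5040)

Invalid: residual 4*(2*k + 9)/(k**6 + 27*k**5 + 295*k**4 + 1665*k**3 + 5104*k**2 + 8028*k + 5040) ≠ 0.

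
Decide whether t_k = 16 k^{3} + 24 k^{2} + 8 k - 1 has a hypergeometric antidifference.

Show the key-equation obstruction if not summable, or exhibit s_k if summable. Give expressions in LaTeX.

Yes. s_k = k \left(4 k^{3} - 4 k - 1\right).

Ratio r(k) = (16*k**3 + 72*k**2 + 104*k + 47)/(16*k**3 + 24*k**2 + 8*k - 1).
Gosper form: A/B · C(k+1)/C(k) with A=1, B=1, C=k**3 + 3*k**2/2 + k/2 - 1/16.
Need (1)·f(k+1) − (1)·f(k) = k**3 + 3*k**2/2 + k/2 - 1/16.
d = 4 from the (0,0,3) case.
Match coefficients ⇒ f(k) = k*(4*k**3 - 4*k - 1)/16.
Get s_k = R·t_k = k*(4*k**3 - 4*k - 1) with R(k) = B(k−1)f(k)/C(k) = k*(4*k**3 - 4*k - 1)/(16*k**3 + 24*k**2 + 8*k - 1).
s_(k+1) − s_k = 16*k**3 + 24*k**2 + 8*k - 1 = t_k.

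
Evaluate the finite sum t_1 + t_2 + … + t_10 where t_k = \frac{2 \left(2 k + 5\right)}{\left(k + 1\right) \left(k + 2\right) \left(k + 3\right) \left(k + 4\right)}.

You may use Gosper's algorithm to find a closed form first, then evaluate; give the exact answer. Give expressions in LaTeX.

t_(k+1)/t_k = (k + 1)*(2*k + 7)/((k + 5)*(2*k + 5)).
Factor: A=k + 1; B=k + 5; C=k + 5/2.
Set up (k + 1)·f(k+1) − (k + 4)·f(k) − (k + 5/2) = 0.
deg f ≤ 3 (via 1,1,1).
A polynomial solution: f(k) = k*(k + 2)*(k + 4)/6.
Get s_k = R·t_k = 2*k*(k + 4)/(3*(k**2 + 4*k + 3)) with R(k) = B(k−1)f(k)/C(k) = k*(k + 2)*(k + 4)**2/(3*(2*k + 5)).
Verify: 2*(2*k + 5)/(k**4 + 10*k**3 + 35*k**2 + 50*k + 24) matches t_k.
Telescoping: Σ = s_(11) − s_(1) = 55/84 − (5/12) = 5/21.

Σ = 5/21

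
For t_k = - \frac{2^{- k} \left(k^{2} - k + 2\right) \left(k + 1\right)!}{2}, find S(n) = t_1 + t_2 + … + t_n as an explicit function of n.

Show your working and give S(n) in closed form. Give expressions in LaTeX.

S(n) = 2^{- n - 1} \left(- 2^{n + 1} - n^{3} n! - 2 n^{2} n! + n n! + 2 n!\right)

Ratio r(k) = (k + 2)*(-k + (k + 1)**2 + 1)/(2*(k**2 - k + 2)).
Normal form (A,B,C) = (k/2 + 1, 1, k**2 - k + 2).
f must satisfy (k/2 + 1)·f(k+1) − (1)·f(k) = k**2 - k + 2.
From deg A=1, deg B=0, deg C=2: d=1.
Solve for f: f(k) = 2*(k - 2) (degree 1 ≤ 1).
Then R = B(k−1)f/C = 2*(k - 2)/(k**2 - k + 2), so s_k = R(k)·t_k = -(k - 2)*factorial(k + 1)/2**k.
s_(k+1) − s_k = -(k**2 - k + 2)*factorial(k + 1)/(2*2**k) = t_k.
Σ_(k=1)^n t_k = s_(n+1) − s_(1) = (-2**(-n - 1)*(n - 1)*factorial(n + 2)) − (1), i.e. 2**(-n - 1)*(-2**(n + 1) - n**3*factorial(n) - 2*n**2*factorial(n) + n*factorial(n) + 2*factorial(n)).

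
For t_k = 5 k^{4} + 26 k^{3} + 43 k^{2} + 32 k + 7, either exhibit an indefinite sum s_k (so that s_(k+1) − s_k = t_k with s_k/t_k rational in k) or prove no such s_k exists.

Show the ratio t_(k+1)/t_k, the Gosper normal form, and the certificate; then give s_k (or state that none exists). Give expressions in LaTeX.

s_k = k \left(k^{4} + 4 k^{3} + 3 k^{2} + k - 2\right)

Compute t_(k+1)/t_k: get (5*k**4 + 46*k**3 + 151*k**2 + 216*k + 113)/(5*k**4 + 26*k**3 + 43*k**2 + 32*k + 7).
Normal form (A,B,C) = (1, 1, k**4 + 26*k**3/5 + 43*k**2/5 + 32*k/5 + 7/5).
Solve (1)·f(k+1) − (1)·f(k) = k**4 + 26*k**3/5 + 43*k**2/5 + 32*k/5 + 7/5.
d = 5 from the (0,0,4) case.
Solving with deg f ≤ 5: f(k) = k*(k**4 + 4*k**3 + 3*k**2 + k - 2)/5.
R(k) = B(k−1)·f(k)/C(k) = k*(k**4 + 4*k**3 + 3*k**2 + k - 2)/(5*k**4 + 26*k**3 + 43*k**2 + 32*k + 7); s_k = R·t_k = k*(k**4 + 4*k**3 + 3*k**2 + k - 2).
Verify: 5*k**4 + 26*k**3 + 43*k**2 + 32*k + 7 matches t_k.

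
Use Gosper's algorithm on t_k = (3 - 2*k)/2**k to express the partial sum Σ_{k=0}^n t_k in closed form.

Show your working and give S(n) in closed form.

S(n) = (2**(n + 1) + 2*n + 1)/2**n

Compute t_(k+1)/t_k: get (2*k - 1)/(2*(2*k - 3)).
Take A(k)=1/2, B(k)=1, C(k)=k - 3/2.
Solve (1/2)·f(k+1) − (1)·f(k) = k - 3/2.
d = 1 from the (0,0,1) case.
Solving with deg f ≤ 1: f(k) = 1 - 2*k.
Get s_k = R·t_k = 2*(2*k - 1)/2**k with R(k) = B(k−1)f(k)/C(k) = -2*(2*k - 1)/(2*k - 3).
Check: Δs_k = (3 - 2*k)/2**k. ✓
Σ_(k=0)^n t_k = s_(n+1) − s_(0) = ((2*n + 1)/2**n) − (-2), i.e. (2**(n + 1) + 2*n + 1)/2**n.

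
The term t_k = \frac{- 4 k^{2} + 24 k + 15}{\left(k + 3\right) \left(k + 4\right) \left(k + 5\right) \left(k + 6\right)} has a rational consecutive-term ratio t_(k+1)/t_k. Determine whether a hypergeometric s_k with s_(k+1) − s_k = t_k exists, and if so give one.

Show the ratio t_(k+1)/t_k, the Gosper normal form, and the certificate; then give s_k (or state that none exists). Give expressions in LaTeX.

s_k = \frac{k \left(- k^{2} + 228 k + 73\right)}{60 \left(k + 3\right) \left(k + 4\right) \left(k + 5\right)}

The ratio is (k + 3)*(24*k - 4*(k + 1)**2 + 39)/((k + 7)*(-4*k**2 + 24*k + 15)).
Factor: A=k + 3; B=k + 7; C=k**2 - 6*k - 15/4.
Set up (k + 3)·f(k+1) − (k + 6)·f(k) − (k**2 - 6*k - 15/4) = 0.
d = 3 from the (1,1,2) case.
Solve for f: f(k) = k*(k**2 - 228*k - 73)/240 (degree 3 ≤ 3).
Certificate R = B(k−1)f/C = k*(k + 6)*(k**2 - 228*k - 73)/(60*(4*k**2 - 24*k - 15)) gives s_k = k*(-k**2 + 228*k + 73)/(60*(k + 3)*(k + 4)*(k + 5)).
Verify: (-4*k**2 + 24*k + 15)/(k**4 + 18*k**3 + 119*k**2 + 342*k + 360) matches t_k.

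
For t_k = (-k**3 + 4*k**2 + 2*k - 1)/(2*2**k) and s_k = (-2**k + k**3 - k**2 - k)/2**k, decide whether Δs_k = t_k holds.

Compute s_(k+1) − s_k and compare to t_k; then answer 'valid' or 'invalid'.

s_(k+1) = (-2*2**k + k**3 + 2*k**2 - 1)/(2*2**k)
s_(k+1) − s_k = (-k**3 + 4*k**2 + 2*k - 1)/(2*2**k)
(s_(k+1) − s_k) − t_k = 0

Valid — Δs_k = t_k.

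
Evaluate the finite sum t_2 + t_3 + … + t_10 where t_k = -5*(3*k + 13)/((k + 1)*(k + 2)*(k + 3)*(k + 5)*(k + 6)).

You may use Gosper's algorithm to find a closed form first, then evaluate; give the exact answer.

Σ = -335/5824

The ratio is (k + 1)*(k + 5)*(3*k + 16)/((k + 4)*(k + 7)*(3*k + 13)).
A = k + 1, B = k + 7, C = k**2 + 25*k/3 + 52/3.
Need (k + 1)·f(k+1) − (k + 6)·f(k) = k**2 + 25*k/3 + 52/3.
Bound: deg f ≤ 5.
Match coefficients ⇒ f(k) = k*(k + 3)*(k + 4)*(k**2 + 8*k + 17)/30.
Certificate R = B(k−1)f/C = k*(k + 3)*(k + 6)*(k**2 + 8*k + 17)/(10*(3*k + 13)) gives s_k = k*(-k**2 - 8*k - 17)/(2*(k**3 + 8*k**2 + 17*k + 10)).
Verify: 5*(-3*k - 13)/(k**5 + 17*k**4 + 107*k**3 + 307*k**2 + 396*k + 180) matches t_k.
Σ_(k=2)^(10) t_k = s_(11) − s_(2) = -1243/2496 − (-37/84) = -335/5824.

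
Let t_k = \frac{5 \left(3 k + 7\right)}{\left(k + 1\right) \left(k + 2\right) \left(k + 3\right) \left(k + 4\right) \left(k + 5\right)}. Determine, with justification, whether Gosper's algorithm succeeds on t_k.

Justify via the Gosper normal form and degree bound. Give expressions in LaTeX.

t_(k+1)/t_k = (k + 1)*(3*k + 10)/((k + 6)*(3*k + 7)).
Take A(k)=k + 1, B(k)=k + 6, C(k)=k + 7/3.
Solve (k + 1)·f(k+1) − (k + 5)·f(k) = k + 7/3.
d = 4 from the (1,1,1) case.
Match coefficients ⇒ f(k) = k*(k + 2)*(k**2 + 8*k + 19)/36.
Certificate R = B(k−1)f/C = k*(k + 2)*(k + 5)*(k**2 + 8*k + 19)/(12*(3*k + 7)) gives s_k = 5*k*(k**2 + 8*k + 19)/(12*(k**3 + 8*k**2 + 19*k + 12)).
Verify: 5*(3*k + 7)/(k**5 + 15*k**4 + 85*k**3 + 225*k**2 + 274*k + 120) matches t_k.

Yes. s_k = \frac{5 k \left(k^{2} + 8 k + 19\right)}{12 \left(k^{3} + 8 k^{2} + 19 k + 12\right)}.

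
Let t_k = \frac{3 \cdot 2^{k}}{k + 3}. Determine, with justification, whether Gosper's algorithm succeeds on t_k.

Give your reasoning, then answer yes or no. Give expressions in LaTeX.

No — negative degree bound, so no certificate f.

Compute t_(k+1)/t_k: get 2*(k + 3)/(k + 4).
A = 2*k + 6, B = k + 4, C = 1.
Set up (2*k + 6)·f(k+1) − (k + 3)·f(k) − (1) = 0.
d = -1 from the (1,1,0) case.
Bound -1 < 0, so the key equation has no polynomial solution.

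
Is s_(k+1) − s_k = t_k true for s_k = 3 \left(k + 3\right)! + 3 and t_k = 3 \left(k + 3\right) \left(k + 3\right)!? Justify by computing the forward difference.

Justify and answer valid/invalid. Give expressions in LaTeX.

s_(k+1) = 3*factorial(k + 4) + 3
s_(k+1) − s_k = 3*(k + 3)*factorial(k + 3)
(s_(k+1) − s_k) − t_k = 0

valid; difference matches t_k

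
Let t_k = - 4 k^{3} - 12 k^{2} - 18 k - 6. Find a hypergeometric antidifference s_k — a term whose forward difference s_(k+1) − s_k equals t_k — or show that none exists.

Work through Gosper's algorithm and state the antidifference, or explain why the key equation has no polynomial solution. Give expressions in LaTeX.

s_k = k \left(- k^{3} - 2 k^{2} - 4 k + 1\right)

Compute t_(k+1)/t_k: get (2*k**3 + 12*k**2 + 27*k + 20)/(2*k**3 + 6*k**2 + 9*k + 3).
So A=1 and B=1, with C=k**3 + 3*k**2 + 9*k/2 + 3/2.
Solve (1)·f(k+1) − (1)·f(k) = k**3 + 3*k**2 + 9*k/2 + 3/2.
deg f ≤ 4 (via 0,0,3).
Match coefficients ⇒ f(k) = k*(k**3 + 2*k**2 + 4*k - 1)/4.
R(k) = B(k−1)·f(k)/C(k) = k*(k**3 + 2*k**2 + 4*k - 1)/(2*(2*k**3 + 6*k**2 + 9*k + 3)); s_k = R·t_k = k*(-k**3 - 2*k**2 - 4*k + 1).
Check: Δs_k = -4*k**3 - 12*k**2 - 18*k - 6. ✓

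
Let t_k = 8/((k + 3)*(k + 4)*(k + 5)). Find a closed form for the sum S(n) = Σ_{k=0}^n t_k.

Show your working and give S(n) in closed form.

S(n) = (n**2 + 9*n + 8)/(3*(n**2 + 9*n + 20))

Ratio r(k) = (k + 3)/(k + 6).
Factor: A=k + 3; B=k + 6; C=1.
f must satisfy (k + 3)·f(k+1) − (k + 5)·f(k) = 1.
deg f ≤ 2 (via 1,1,0).
Coefficient equations give f(k) = k*(k + 7)/24.
R(k) = B(k−1)·f(k)/C(k) = k*(k + 5)*(k + 7)/24; s_k = R·t_k = k*(k + 7)/(3*(k + 3)*(k + 4)).
s_(k+1) − s_k = 8/(k**3 + 12*k**2 + 47*k + 60) = t_k.
s_(n+1) = (n**2 + 9*n + 8)/(3*(n**2 + 9*n + 20)) and s_(0) = 0, so S(n) = (n**2 + 9*n + 8)/(3*(n**2 + 9*n + 20)).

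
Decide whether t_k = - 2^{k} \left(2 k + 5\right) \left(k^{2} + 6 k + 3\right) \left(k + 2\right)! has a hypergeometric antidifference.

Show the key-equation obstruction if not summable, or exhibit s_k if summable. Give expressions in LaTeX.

Yes. s_k = - 2^{k} \left(k^{2} + 4 k - 3\right) \left(k + 2\right)!.

t_(k+1)/t_k = 2*(k + 3)*(2*k + 7)*(6*k + (k + 1)**2 + 9)/((2*k + 5)*(k**2 + 6*k + 3)).
Take A(k)=2*k + 6, B(k)=1, C(k)=k**3 + 17*k**2/2 + 18*k + 15/2.
f must satisfy (2*k + 6)·f(k+1) − (1)·f(k) = k**3 + 17*k**2/2 + 18*k + 15/2.
Bound: deg f ≤ 2.
Solving with deg f ≤ 2: f(k) = (k**2 + 4*k - 3)/2.
Certificate R = B(k−1)f/C = (k**2 + 4*k - 3)/((2*k + 5)*(k**2 + 6*k + 3)) gives s_k = -2**k*(k**2 + 4*k - 3)*factorial(k + 2).
Δs = -2**k*(2*k + 5)*(k**2 + 6*k + 3)*factorial(k + 2), as required.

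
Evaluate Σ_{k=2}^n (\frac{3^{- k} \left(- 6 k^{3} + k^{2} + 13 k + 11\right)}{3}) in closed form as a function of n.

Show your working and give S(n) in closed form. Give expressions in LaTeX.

Step 1: r(k) = (6*k**3 + 17*k**2 + 3*k - 19)/(3*(6*k**3 - k**2 - 13*k - 11)).
Factor: A=1/3; B=1; C=k**3 - k**2/6 - 13*k/6 - 11/6.
Solve (1/3)·f(k+1) − (1)·f(k) = k**3 - k**2/6 - 13*k/6 - 11/6.
Bound: deg f ≤ 3.
Solve for f: f(k) = -(3*k**3 + 4*k**2 + 2*k - 1)/2 (degree 3 ≤ 3).
Get s_k = R·t_k = (3*k**3 + 4*k**2 + 2*k - 1)/3**k with R(k) = B(k−1)f(k)/C(k) = -3*(3*k**3 + 4*k**2 + 2*k - 1)/(6*k**3 - k**2 - 13*k - 11).
Check: Δs_k = (-6*k**3 + k**2 + 13*k + 11)/(3*3**k). ✓
Telescope: S(n) = s_(n+1) − s_(2) = 3**(-n - 1)*(3*n**3 + 13*n**2 + 19*n + 8) − (43/9) = 3**(-n - 2)*(-43*3**n + 9*n**3 + 39*n**2 + 57*n + 24).

S(n) = 3^{- n - 2} \left(- 43 \cdot 3^{n} + 9 n^{3} + 39 n^{2} + 57 n + 24\right)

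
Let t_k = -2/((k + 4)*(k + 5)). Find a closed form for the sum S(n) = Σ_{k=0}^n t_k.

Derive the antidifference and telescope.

S(n) = (-n - 1)/(2*(n + 5))

Ratio r(k) = (k + 4)/(k + 6).
Gosper form: A/B · C(k+1)/C(k) with A=k + 4, B=k + 6, C=1.
f must satisfy (k + 4)·f(k+1) − (k + 5)·f(k) = 1.
Degrees (1,1,0) ⇒ d ≤ 1.
Coefficient equations give f(k) = k/4.
Certificate R = B(k−1)f/C = k*(k + 5)/4 gives s_k = -k/(2*k + 8).
Check: Δs_k = -2/(k**2 + 9*k + 20). ✓
s_(n+1) = (-n - 1)/(2*(n + 5)) and s_(0) = 0, so S(n) = (-n - 1)/(2*(n + 5)).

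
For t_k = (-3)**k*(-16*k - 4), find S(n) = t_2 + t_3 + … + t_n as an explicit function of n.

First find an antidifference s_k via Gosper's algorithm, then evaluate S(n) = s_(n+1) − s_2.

r(k) = 3*(-4*k - 5)/(4*k + 1) after simplifying.
A = -3, B = 1, C = k + 1/4.
Need (-3)·f(k+1) − (1)·f(k) = k + 1/4.
d = 1 from the (0,0,1) case.
Match coefficients ⇒ f(k) = -(2*k - 1)/8.
So s_k = (B(k−1)f/C)·t_k = (-(2*k - 1)/(2*(4*k + 1)))·t_k = (-3)**k*(4*k - 2).
Check: Δs_k = (-3)**k*(-16*k - 4). ✓
Σ_(k=2)^n t_k = s_(n+1) − s_(2) = ((-3)**(n + 1)*(4*n + 2)) − (54), i.e. -12*(-3)**n*n - 6*(-3)**n - 54.

S(n) = -12*(-3)**n*n - 6*(-3)**n - 54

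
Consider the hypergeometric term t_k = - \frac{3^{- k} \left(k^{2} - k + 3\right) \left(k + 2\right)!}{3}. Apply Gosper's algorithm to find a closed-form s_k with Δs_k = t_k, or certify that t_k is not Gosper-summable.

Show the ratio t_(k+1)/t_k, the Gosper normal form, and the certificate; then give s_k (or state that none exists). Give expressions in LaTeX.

t_(k+1)/t_k = (k + 3)*(-k + (k + 1)**2 + 2)/(3*(k**2 - k + 3)).
Factor: A=k/3 + 1; B=1; C=k**2 - k + 3.
Need (k/3 + 1)·f(k+1) − (1)·f(k) = k**2 - k + 3.
deg f ≤ 1 (via 1,0,2).
Coefficient equations give f(k) = 3*(k - 2).
So s_k = (B(k−1)f/C)·t_k = (3*(k - 2)/(k**2 - k + 3))·t_k = -(k - 2)*factorial(k + 2)/3**k.
s_(k+1) − s_k = -(k**2 - k + 3)*factorial(k + 2)/(3*3**k) = t_k.

s_k = - 3^{- k} \left(k - 2\right) \left(k + 2\right)!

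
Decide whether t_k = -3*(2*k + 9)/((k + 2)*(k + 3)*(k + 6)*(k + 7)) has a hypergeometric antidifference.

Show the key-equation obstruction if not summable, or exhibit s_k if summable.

Ratio r(k) = (k + 2)*(k + 6)*(2*k + 11)/((k + 4)*(k + 8)*(2*k + 9)).
So A=k + 2 and B=k + 8, with C=k**3 + 27*k**2/2 + 121*k/2 + 90.
Key eq: (k + 2)·f(k+1) = (k + 7)·f(k) + (k**3 + 27*k**2/2 + 121*k/2 + 90).
Bound: deg f ≤ 5.
Solve for f: f(k) = k*(k + 3)*(k + 4)*(k + 5)*(k + 8)/24 (degree 5 ≤ 5).
Get s_k = R·t_k = k*(-k - 8)/(4*(k**2 + 8*k + 12)) with R(k) = B(k−1)f(k)/C(k) = k*(k + 3)*(k + 7)*(k + 8)/(12*(2*k + 9)).
Δs = 3*(-2*k - 9)/(k**4 + 18*k**3 + 113*k**2 + 288*k + 252), as required.

Yes. s_k = k*(-k - 8)/(4*(k**2 + 8*k + 12)).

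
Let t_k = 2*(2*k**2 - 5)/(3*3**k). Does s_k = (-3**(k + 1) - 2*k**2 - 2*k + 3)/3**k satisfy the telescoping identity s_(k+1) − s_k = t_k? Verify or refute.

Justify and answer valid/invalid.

s_(k+1) = (-9*3**k - 2*k - 2*(k + 1)**2 + 1)/(3*3**k)
s_(k+1) − s_k = 2*(2*k**2 - 5)/(3*3**k)
(s_(k+1) − s_k) − t_k = 0

Valid — Δs_k = t_k.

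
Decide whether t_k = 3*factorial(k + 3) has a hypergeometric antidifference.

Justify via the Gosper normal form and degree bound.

No. Not Gosper-summable.

The ratio is k + 4.
A = k + 4, B = 1, C = 1.
Need (k + 4)·f(k+1) − (1)·f(k) = 1.
d = -1 from the (1,0,0) case.
Bound -1 < 0, so the key equation has no polynomial solution.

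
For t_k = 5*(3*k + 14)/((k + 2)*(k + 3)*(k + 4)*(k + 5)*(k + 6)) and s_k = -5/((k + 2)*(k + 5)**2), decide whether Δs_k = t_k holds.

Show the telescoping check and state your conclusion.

s_(k+1) = -5/((k + 3)*(k + 6)**2)
s_(k+1) − s_k = -5/((k + 3)*(k + 6)**2) + 5/((k + 2)*(k + 5)**2)
(s_(k+1) − s_k) − t_k = 10*(-4*k**2 - 39*k - 94)/(k**7 + 31*k**6 + 405*k**5 + 2885*k**4 + 12074*k**3 + 29604*k**2 + 39240*k + 21600)

Invalid: residual 10*(-4*k**2 - 39*k - 94)/(k**7 + 31*k**6 + 405*k**5 + 2885*k**4 + 12074*k**3 + 29604*k**2 + 39240*k + 21600) ≠ 0.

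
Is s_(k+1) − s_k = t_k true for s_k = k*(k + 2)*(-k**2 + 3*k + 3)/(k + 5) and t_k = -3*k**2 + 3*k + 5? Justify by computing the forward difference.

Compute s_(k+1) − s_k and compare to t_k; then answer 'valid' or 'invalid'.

Invalid: residual 3*(2*k**3 + 15*k**2 - 17*k - 25)/(k**2 + 11*k + 30) ≠ 0.

s_(k+1) = (k + 1)*(k + 3)*(3*k - (k + 1)**2 + 6)/(k + 6)
s_(k+1) − s_k = (-3*k**4 - 24*k**3 - 7*k**2 + 94*k + 75)/(k**2 + 11*k + 30)
(s_(k+1) − s_k) − t_k = 3*(2*k**3 + 15*k**2 - 17*k - 25)/(k**2 + 11*k + 30)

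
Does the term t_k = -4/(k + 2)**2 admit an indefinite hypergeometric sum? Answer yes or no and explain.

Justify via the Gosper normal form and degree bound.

No; the coefficient equations for f are inconsistent.

Compute t_(k+1)/t_k: get (k + 2)**2/(k + 3)**2.
Factor: A=k**2 + 4*k + 4; B=k**2 + 6*k + 9; C=1.
Solve (k**2 + 4*k + 4)·f(k+1) − (k**2 + 4*k + 4)·f(k) = 1.
From deg A=2, deg B=2, deg C=0: d=0.
Write f(k) = c0. Then LHS − RHS = -1, requiring -1 = 0: contradictory. No certificate.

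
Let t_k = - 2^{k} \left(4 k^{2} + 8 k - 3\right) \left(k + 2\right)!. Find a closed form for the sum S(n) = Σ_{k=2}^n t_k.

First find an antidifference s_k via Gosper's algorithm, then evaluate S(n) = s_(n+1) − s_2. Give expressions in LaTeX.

S(n) = - 4 \cdot 2^{n} n \left(n + 3\right)! + 2 \cdot 2^{n} \left(n + 3\right)! + 96

Ratio r(k) = 2*(4*k**3 + 28*k**2 + 57*k + 27)/(4*k**2 + 8*k - 3).
Factor: A=2*k + 6; B=1; C=k**2 + 2*k - 3/4.
f must satisfy (2*k + 6)·f(k+1) − (1)·f(k) = k**2 + 2*k - 3/4.
deg f ≤ 1 (via 1,0,2).
A polynomial solution: f(k) = (2*k - 3)/4.
Certificate R = B(k−1)f/C = (2*k - 3)/(4*k**2 + 8*k - 3) gives s_k = -2**k*(2*k - 3)*factorial(k + 2).
Δs = -2**k*(4*k**2 + 8*k - 3)*factorial(k + 2), as required.
s_(n+1) = -2**(n + 1)*(2*n - 1)*factorial(n + 3) and s_(2) = -96, so S(n) = -4*2**n*n*factorial(n + 3) + 2*2**n*factorial(n + 3) + 96.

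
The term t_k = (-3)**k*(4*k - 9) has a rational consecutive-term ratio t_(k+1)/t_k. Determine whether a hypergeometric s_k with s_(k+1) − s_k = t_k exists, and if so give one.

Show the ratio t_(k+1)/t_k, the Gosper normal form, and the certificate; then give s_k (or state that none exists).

s_k = (-3)**k*(3 - k)

Ratio r(k) = 3*(5 - 4*k)/(4*k - 9).
Take A(k)=-3, B(k)=1, C(k)=k - 9/4.
Set up (-3)·f(k+1) − (1)·f(k) − (k - 9/4) = 0.
Degrees (0,0,1) ⇒ d ≤ 1.
Solve for f: f(k) = -(k - 3)/4 (degree 1 ≤ 1).
Then R = B(k−1)f/C = -(k - 3)/(4*k - 9), so s_k = R(k)·t_k = (-3)**k*(3 - k).
s_(k+1) − s_k = (-3)**k*(4*k - 9) = t_k.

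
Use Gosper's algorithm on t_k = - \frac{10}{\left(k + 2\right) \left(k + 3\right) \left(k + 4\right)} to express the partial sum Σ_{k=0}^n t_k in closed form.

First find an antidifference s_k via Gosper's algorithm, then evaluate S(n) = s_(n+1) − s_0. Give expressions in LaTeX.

The ratio is (k + 2)/(k + 5).
Normal form (A,B,C) = (k + 2, k + 5, 1).
Set up (k + 2)·f(k+1) − (k + 4)·f(k) − (1) = 0.
d = 2 from the (1,1,0) case.
A polynomial solution: f(k) = k*(k + 5)/12.
R(k) = B(k−1)·f(k)/C(k) = k*(k + 4)*(k + 5)/12; s_k = R·t_k = 5*k*(-k - 5)/(6*(k + 2)*(k + 3)).
Verify: -10/(k**3 + 9*k**2 + 26*k + 24) matches t_k.
Σ_(k=0)^n t_k = s_(n+1) − s_(0) = (5*(-n**2 - 7*n - 6)/(6*(n**2 + 7*n + 12))) − (0), i.e. 5*(-n**2 - 7*n - 6)/(6*(n**2 + 7*n + 12)).

S(n) = \frac{5 \left(- n^{2} - 7 n - 6\right)}{6 \left(n^{2} + 7 n + 12\right)}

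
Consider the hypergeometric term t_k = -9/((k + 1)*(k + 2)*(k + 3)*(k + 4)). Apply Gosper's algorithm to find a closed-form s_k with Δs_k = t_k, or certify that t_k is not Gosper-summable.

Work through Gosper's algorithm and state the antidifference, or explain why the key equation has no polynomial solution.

s_k = k*(-k**2 - 6*k - 11)/(2*(k + 1)*(k + 2)*(k + 3))

t_(k+1)/t_k = (k + 1)/(k + 5).
A = k + 1, B = k + 5, C = 1.
Set up (k + 1)·f(k+1) − (k + 4)·f(k) − (1) = 0.
From deg A=1, deg B=1, deg C=0: d=3.
Solving with deg f ≤ 3: f(k) = k*(k**2 + 6*k + 11)/18.
R(k) = B(k−1)·f(k)/C(k) = k*(k + 4)*(k**2 + 6*k + 11)/18; s_k = R·t_k = k*(-k**2 - 6*k - 11)/(2*(k + 1)*(k + 2)*(k + 3)).
s_(k+1) − s_k = -9/(k**4 + 10*k**3 + 35*k**2 + 50*k + 24) = t_k.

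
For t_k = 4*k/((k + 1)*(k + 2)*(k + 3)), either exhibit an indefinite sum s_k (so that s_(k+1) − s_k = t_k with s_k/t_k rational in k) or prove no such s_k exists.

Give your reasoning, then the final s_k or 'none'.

Compute t_(k+1)/t_k: get (k + 1)**2/(k*(k + 4)).
Factor: A=k + 1; B=k + 4; C=k.
f must satisfy (k + 1)·f(k+1) − (k + 3)·f(k) = k.
Bound: deg f ≤ 2.
Solve for f: f(k) = k*(k - 1)/4 (degree 2 ≤ 2).
Certificate R = B(k−1)f/C = (k - 1)*(k + 3)/4 gives s_k = k*(k - 1)/((k + 1)*(k + 2)).
Verify: 4*k/(k**3 + 6*k**2 + 11*k + 6) matches t_k.

s_k = k*(k - 1)/((k + 1)*(k + 2))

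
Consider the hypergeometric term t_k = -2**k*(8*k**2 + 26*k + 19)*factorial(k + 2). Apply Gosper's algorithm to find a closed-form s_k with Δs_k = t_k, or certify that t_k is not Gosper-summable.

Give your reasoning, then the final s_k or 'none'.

t_(k+1)/t_k = 2*(8*k**3 + 66*k**2 + 179*k + 159)/(8*k**2 + 26*k + 19).
Factor: A=2*k + 6; B=1; C=k**2 + 13*k/4 + 19/8.
Set up (2*k + 6)·f(k+1) − (1)·f(k) − (k**2 + 13*k/4 + 19/8) = 0.
d = 1 from the (1,0,2) case.
Solving with deg f ≤ 1: f(k) = (4*k - 1)/8.
Then R = B(k−1)f/C = (4*k - 1)/(8*k**2 + 26*k + 19), so s_k = R(k)·t_k = -2**k*(4*k - 1)*factorial(k + 2).
Check: Δs_k = -2**k*(8*k**2 + 26*k + 19)*factorial(k + 2). ✓

s_k = -2**k*(4*k - 1)*factorial(k + 2)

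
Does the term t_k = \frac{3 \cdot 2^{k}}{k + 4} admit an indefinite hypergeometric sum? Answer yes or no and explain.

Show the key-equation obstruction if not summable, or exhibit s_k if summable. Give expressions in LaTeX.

Step 1: r(k) = 2*(k + 4)/(k + 5).
A = 2*k + 8, B = k + 5, C = 1.
Set up (2*k + 8)·f(k+1) − (k + 4)·f(k) − (1) = 0.
From deg A=1, deg B=1, deg C=0: d=-1.
deg f ≤ -1 is impossible — no certificate.

No — t_k has no hypergeometric antidifference.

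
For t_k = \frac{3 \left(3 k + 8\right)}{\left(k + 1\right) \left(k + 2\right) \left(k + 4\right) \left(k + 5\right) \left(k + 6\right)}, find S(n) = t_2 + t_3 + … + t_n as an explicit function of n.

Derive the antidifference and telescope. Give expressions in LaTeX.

S(n) = \frac{n^{3} + 13 n^{2} + 52 n - 66}{42 \left(n^{3} + 13 n^{2} + 52 n + 60\right)}

r(k) = (k + 1)*(k + 4)*(3*k + 11)/((k + 3)*(k + 7)*(3*k + 8)) after simplifying.
Factor: A=k + 1; B=k + 7; C=k**2 + 17*k/3 + 8.
Key eq: (k + 1)·f(k+1) = (k + 6)·f(k) + (k**2 + 17*k/3 + 8).
From deg A=1, deg B=1, deg C=2: d=5.
Match coefficients ⇒ f(k) = k*(k + 2)*(k + 3)*(k**2 + 10*k + 29)/60.
So s_k = (B(k−1)f/C)·t_k = (k*(k + 2)*(k + 6)*(k**2 + 10*k + 29)/(20*(3*k + 8)))·t_k = 3*k*(k**2 + 10*k + 29)/(20*(k**3 + 10*k**2 + 29*k + 20)).
Δs = 3*(3*k + 8)/(k**5 + 18*k**4 + 121*k**3 + 372*k**2 + 508*k + 240), as required.
Evaluate: s_(n+1) = 3*(n**3 + 13*n**2 + 52*n + 40)/(20*(n**3 + 13*n**2 + 52*n + 60)); subtract s_(2) = 53/420 ⇒ S(n) = (n**3 + 13*n**2 + 52*n - 66)/(42*(n**3 + 13*n**2 + 52*n + 60)).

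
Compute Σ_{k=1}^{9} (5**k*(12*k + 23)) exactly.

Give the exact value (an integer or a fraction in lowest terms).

Σ = 312499975

The ratio is 5*(12*k + 35)/(12*k + 23).
Factor: A=5; B=1; C=k + 23/12.
f must satisfy (5)·f(k+1) − (1)·f(k) = k + 23/12.
Degrees (0,0,1) ⇒ d ≤ 1.
Solving with deg f ≤ 1: f(k) = (3*k + 2)/12.
Certificate R = B(k−1)f/C = (3*k + 2)/(12*k + 23) gives s_k = 5**k*(3*k + 2).
s_(k+1) − s_k = 5**k*(12*k + 23) = t_k.
Σ_(k=1)^(9) t_k = s_(10) − s_(1) = 312500000 − (25) = 312499975.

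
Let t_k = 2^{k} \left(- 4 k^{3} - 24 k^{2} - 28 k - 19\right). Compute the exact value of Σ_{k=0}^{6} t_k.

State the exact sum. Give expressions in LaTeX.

Σ = -179581

Compute t_(k+1)/t_k: get 2*(4*k**3 + 36*k**2 + 88*k + 75)/(4*k**3 + 24*k**2 + 28*k + 19).
So A=2 and B=1, with C=k**3 + 6*k**2 + 7*k + 19/4.
Need (2)·f(k+1) − (1)·f(k) = k**3 + 6*k**2 + 7*k + 19/4.
d = 3 from the (0,0,3) case.
Solving with deg f ≤ 3: f(k) = (4*k**3 + 4*k + 3)/4.
So s_k = (B(k−1)f/C)·t_k = ((4*k**3 + 4*k + 3)/(4*k**3 + 24*k**2 + 28*k + 19))·t_k = 2**k*(-4*k**3 - 4*k - 3).
s_(k+1) − s_k = 2**k*(4*k**3 - 4*k - 8*(k + 1)**3 - 11) = t_k.
Telescoping: Σ = s_(7) − s_(0) = -179584 − (-3) = -179581.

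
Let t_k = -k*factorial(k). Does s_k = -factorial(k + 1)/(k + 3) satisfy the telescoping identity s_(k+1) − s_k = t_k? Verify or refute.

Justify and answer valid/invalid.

s_(k+1) = -factorial(k + 2)/(k + 4)
s_(k+1) − s_k = -(k**2 + 4*k + 2)*factorial(k + 1)/((k + 3)*(k + 4))
(s_(k+1) − s_k) − t_k = 2*(k**2 + 3*k - 1)*factorial(k)/((k + 3)*(k + 4))

Invalid: residual 2*(k**2 + 3*k - 1)*factorial(k)/((k + 3)*(k + 4)) ≠ 0.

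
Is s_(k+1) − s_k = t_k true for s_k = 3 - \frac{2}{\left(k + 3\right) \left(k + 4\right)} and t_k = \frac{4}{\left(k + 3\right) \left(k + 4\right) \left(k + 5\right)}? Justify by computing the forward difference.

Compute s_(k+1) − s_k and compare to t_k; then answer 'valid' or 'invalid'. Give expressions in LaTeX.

s_(k+1) = 3 - 2/((k + 4)*(k + 5))
s_(k+1) − s_k = 4/(k**3 + 12*k**2 + 47*k + 60)
(s_(k+1) − s_k) − t_k = 0

valid (s_(k+1) − s_k reduces to t_k)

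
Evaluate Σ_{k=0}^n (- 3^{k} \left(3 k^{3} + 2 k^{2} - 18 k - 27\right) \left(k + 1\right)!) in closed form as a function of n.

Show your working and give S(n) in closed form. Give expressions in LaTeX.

S(n) = - 3 \cdot 3^{n} n^{4} n! - 6 \cdot 3^{n} n^{3} n! + 18 \cdot 3^{n} n^{2} n! + 51 \cdot 3^{n} n n! + 30 \cdot 3^{n} n! - 3

Step 1: r(k) = 3*(3*k**4 + 17*k**3 + 17*k**2 - 50*k - 80)/(3*k**3 + 2*k**2 - 18*k - 27).
So A=3*k + 6 and B=1, with C=k**3 + 2*k**2/3 - 6*k - 9.
f must satisfy (3*k + 6)·f(k+1) − (1)·f(k) = k**3 + 2*k**2/3 - 6*k - 9.
deg f ≤ 2 (via 1,0,3).
Match coefficients ⇒ f(k) = (k**2 - 3*k - 3)/3.
Then R = B(k−1)f/C = (k**2 - 3*k - 3)/(3*k**3 + 2*k**2 - 18*k - 27), so s_k = R(k)·t_k = 3**k*(-k**2 + 3*k + 3)*factorial(k + 1).
Verify: -3**k*(3*k**3 + 2*k**2 - 18*k - 27)*factorial(k + 1) matches t_k.
s_(n+1) = 3**(n + 1)*(-n**2 + n + 5)*factorial(n + 2) and s_(0) = 3, so S(n) = -3*3**n*n**4*factorial(n) - 6*3**n*n**3*factorial(n) + 18*3**n*n**2*factorial(n) + 51*3**n*n*factorial(n) + 30*3**n*factorial(n) - 3.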